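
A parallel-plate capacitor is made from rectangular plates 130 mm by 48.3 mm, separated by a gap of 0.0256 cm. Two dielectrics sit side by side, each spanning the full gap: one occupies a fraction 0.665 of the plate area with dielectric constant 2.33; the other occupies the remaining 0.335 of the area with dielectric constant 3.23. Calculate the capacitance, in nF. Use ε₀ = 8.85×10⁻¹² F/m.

0.571 nF

A = 130 × 48.3 mm² = 6.28×10⁻³ m².
Side-by-side slabs ⇒ two capacitors in parallel, each spanning the full gap.
C₁ = κ₁ε₀A₁/d = 2.33 × 8.85×10⁻¹² × 4.18×10⁻³ / 2.56×10⁻⁴ = 3.36×10⁻¹⁰ F.
C₂ = κ₂ε₀A₂/d = 3.23 × 8.85×10⁻¹² × 2.10×10⁻³ / 2.56×10⁻⁴ = 2.35×10⁻¹⁰ F.
C = C₁ + C₂ = 5.71×10⁻¹⁰ F.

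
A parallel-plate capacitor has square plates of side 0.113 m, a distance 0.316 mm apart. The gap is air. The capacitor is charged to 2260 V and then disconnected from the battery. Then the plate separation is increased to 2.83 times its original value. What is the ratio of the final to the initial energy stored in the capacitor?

U₂/U₁ ≈ 2.83

Isolated ⇒ Q is held fixed.
C₂ = 0.353 C₁ and U = Q²/(2C), so U₂/U₁ = C₁/C₂ = 2.83.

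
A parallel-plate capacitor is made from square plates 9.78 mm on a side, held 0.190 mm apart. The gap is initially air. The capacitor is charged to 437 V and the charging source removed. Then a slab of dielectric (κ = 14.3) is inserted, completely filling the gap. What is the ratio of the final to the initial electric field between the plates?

Isolated ⇒ Q is held fixed.
V₂ = Q/C₂ = V₁/14.3; E = V/d, so E₂/E₁ = (V₂/V₁)(d₁/d₂) = 0.0699.

E₂/E₁ ≈ 0.0699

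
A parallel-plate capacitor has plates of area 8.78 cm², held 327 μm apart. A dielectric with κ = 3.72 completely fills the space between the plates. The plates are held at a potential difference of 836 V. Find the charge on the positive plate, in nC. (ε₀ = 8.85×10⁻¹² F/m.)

A = 8.78 cm² = 8.78×10⁻⁴ m².
C = κε₀A/d = 3.72 × 8.85×10⁻¹² × 8.78×10⁻⁴ / 3.27×10⁻⁴ = 8.84×10⁻¹¹ F.
Q = CV = 8.84×10⁻¹¹ × 836 = 7.39×10⁻⁸ C.

Q ≈ 73.9 nC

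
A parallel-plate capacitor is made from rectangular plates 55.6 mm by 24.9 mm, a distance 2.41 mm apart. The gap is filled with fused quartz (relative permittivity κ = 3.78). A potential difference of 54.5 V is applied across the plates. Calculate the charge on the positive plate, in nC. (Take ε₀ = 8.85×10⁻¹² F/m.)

A = 55.6 × 24.9 mm² = 1.38×10⁻³ m².
C = κε₀A/d = 3.78 × 8.85×10⁻¹² × 1.38×10⁻³ / 2.41×10⁻³ = 1.92×10⁻¹¹ F.
Q = CV = 1.92×10⁻¹¹ × 54.5 = 1.05×10⁻⁹ C.

Q ≈ 1.05 nC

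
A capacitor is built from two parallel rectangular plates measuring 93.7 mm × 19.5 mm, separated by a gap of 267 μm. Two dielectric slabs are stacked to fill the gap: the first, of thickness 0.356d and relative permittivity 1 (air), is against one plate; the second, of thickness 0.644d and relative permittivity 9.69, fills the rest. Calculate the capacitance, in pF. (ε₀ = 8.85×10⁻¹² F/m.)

C ≈ 143 pF

A = 93.7 × 19.5 mm² = 1.83×10⁻³ m².
Stacked slabs ⇒ two capacitors in series, each with the full plate area.
C₁ = κ₁ε₀A/d₁ = 1.00 × 8.85×10⁻¹² × 1.83×10⁻³ / 9.51×10⁻⁵ = 1.70×10⁻¹⁰ F.
C₂ = κ₂ε₀A/d₂ = 9.69 × 8.85×10⁻¹² × 1.83×10⁻³ / 1.72×10⁻⁴ = 9.11×10⁻¹⁰ F.
C = (1/C₁ + 1/C₂)⁻¹ = 1.43×10⁻¹⁰ F.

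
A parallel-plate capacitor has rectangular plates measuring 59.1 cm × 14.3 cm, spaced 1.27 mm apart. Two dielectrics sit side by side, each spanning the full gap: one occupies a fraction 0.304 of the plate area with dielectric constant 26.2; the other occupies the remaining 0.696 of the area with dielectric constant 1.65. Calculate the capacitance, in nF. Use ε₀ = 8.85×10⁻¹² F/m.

5.37 nF

A = 59.1 × 14.3 cm² = 8.45×10⁻² m².
Side-by-side slabs ⇒ two capacitors in parallel, each spanning the full gap.
C₁ = κ₁ε₀A₁/d = 26.2 × 8.85×10⁻¹² × 2.57×10⁻² / 1.27×10⁻³ = 4.69×10⁻⁹ F.
C₂ = κ₂ε₀A₂/d = 1.65 × 8.85×10⁻¹² × 5.88×10⁻² / 1.27×10⁻³ = 6.76×10⁻¹⁰ F.
C = C₁ + C₂ = 5.37×10⁻⁹ F.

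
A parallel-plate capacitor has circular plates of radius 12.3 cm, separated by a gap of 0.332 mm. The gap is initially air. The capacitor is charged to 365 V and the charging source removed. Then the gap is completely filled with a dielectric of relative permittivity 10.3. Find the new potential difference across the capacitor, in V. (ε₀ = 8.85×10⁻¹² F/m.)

A = π(12.3 cm)² = 4.75×10⁻² m².
Initially C₁ = ε₀A/d = 8.85×10⁻¹² × 4.75×10⁻² / 3.32×10⁻⁴ = 1.27×10⁻⁹ F.
V₁ = 3.65×10² V.
Isolated ⇒ Q is held fixed. C₂ = 10.3 C₁ and V = Q/C, so V₂/V₁ = C₁/C₂ = 0.0971.
V₂ = 0.0971 × 3.65×10² = 35.4 V.

V ≈ 35.4 V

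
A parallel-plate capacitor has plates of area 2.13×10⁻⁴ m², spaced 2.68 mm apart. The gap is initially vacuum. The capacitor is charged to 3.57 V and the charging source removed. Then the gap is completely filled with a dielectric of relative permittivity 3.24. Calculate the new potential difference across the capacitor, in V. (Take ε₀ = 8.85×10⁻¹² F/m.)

Initially C₁ = ε₀A/d = 8.85×10⁻¹² × 2.13×10⁻⁴ / 2.68×10⁻³ = 7.03×10⁻¹³ F.
V₁ = 3.57 V.
Isolated ⇒ Q is held fixed. C₂ = 3.24 C₁ and V = Q/C, so V₂/V₁ = C₁/C₂ = 0.309.
V₂ = 0.309 × 3.57 = 1.10 V.

V ≈ 1.10 V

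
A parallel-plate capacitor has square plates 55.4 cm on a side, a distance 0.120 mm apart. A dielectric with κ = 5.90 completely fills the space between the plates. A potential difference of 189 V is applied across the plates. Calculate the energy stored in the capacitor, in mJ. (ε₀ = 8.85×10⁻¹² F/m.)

A = (55.4 cm)² = 0.307 m².
C = κε₀A/d = 5.90 × 8.85×10⁻¹² × 0.307 / 1.20×10⁻⁴ = 1.34×10⁻⁷ F.
U = ½CV² = ½ × 1.34×10⁻⁷ × (189)² = 2.39×10⁻³ J.

2.39 mJ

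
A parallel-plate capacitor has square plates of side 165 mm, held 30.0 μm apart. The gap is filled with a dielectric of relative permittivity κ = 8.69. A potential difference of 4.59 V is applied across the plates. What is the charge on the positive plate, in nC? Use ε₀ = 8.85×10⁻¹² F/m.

320 nC

A = (165 mm)² = 2.72×10⁻² m².
C = κε₀A/d = 8.69 × 8.85×10⁻¹² × 2.72×10⁻² / 3.00×10⁻⁵ = 6.98×10⁻⁸ F.
Q = CV = 6.98×10⁻⁸ × 4.59 = 3.20×10⁻⁷ C.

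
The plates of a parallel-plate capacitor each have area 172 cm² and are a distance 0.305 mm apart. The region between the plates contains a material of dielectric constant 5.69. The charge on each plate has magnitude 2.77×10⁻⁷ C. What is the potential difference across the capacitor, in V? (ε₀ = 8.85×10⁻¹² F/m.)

V ≈ 97.5 V

A = 172 cm² = 1.72×10⁻² m².
C = κε₀A/d = 5.69 × 8.85×10⁻¹² × 1.72×10⁻² / 3.05×10⁻⁴ = 2.84×10⁻⁹ F.
V = Q/C = 2.77×10⁻⁷ / 2.84×10⁻⁹ = 97.5 V.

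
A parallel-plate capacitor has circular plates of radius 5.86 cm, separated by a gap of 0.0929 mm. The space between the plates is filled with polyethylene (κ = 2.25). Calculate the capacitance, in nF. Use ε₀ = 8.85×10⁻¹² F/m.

A = π(5.86 cm)² = 1.08×10⁻² m².
C = κε₀A/d = 2.25 × 8.85×10⁻¹² × 1.08×10⁻² / 9.29×10⁻⁵ = 2.31×10⁻⁹ F.

C ≈ 2.31 nF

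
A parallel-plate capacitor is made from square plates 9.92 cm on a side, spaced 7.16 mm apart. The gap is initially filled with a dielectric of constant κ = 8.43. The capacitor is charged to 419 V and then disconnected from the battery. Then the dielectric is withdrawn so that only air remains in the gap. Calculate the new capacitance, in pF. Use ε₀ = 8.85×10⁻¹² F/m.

C ≈ 12.2 pF

A = (9.92 cm)² = 9.84×10⁻³ m².
Initially C₁ = κε₀A/d = 8.43 × 8.85×10⁻¹² × 9.84×10⁻³ / 7.16×10⁻³ = 1.03×10⁻¹⁰ F.
C = κε₀A/d scales with κ, so C₂/C₁ = 1/κ = 1/8.43 = 0.119.
C₂ = 0.119 × 1.03×10⁻¹⁰ = 1.22×10⁻¹¹ F.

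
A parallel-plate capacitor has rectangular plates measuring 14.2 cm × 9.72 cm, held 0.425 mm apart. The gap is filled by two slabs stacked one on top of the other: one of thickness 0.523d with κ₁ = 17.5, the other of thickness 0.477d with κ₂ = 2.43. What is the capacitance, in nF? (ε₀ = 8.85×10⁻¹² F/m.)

A = 14.2 × 9.72 cm² = 1.38×10⁻² m².
Stacked slabs ⇒ two capacitors in series, each with the full plate area.
C₁ = κ₁ε₀A/d₁ = 17.5 × 8.85×10⁻¹² × 1.38×10⁻² / 2.22×10⁻⁴ = 9.62×10⁻⁹ F.
C₂ = κ₂ε₀A/d₂ = 2.43 × 8.85×10⁻¹² × 1.38×10⁻² / 2.03×10⁻⁴ = 1.46×10⁻⁹ F.
C = (1/C₁ + 1/C₂)⁻¹ = 1.27×10⁻⁹ F.

1.27 nF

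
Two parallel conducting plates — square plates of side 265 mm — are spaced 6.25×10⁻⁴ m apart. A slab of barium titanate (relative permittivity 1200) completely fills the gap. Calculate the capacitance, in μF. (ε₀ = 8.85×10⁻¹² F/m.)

1.19 μF

A = (265 mm)² = 7.02×10⁻² m².
C = κε₀A/d = 1200 × 8.85×10⁻¹² × 7.02×10⁻² / 6.25×10⁻⁴ = 1.19×10⁻⁶ F.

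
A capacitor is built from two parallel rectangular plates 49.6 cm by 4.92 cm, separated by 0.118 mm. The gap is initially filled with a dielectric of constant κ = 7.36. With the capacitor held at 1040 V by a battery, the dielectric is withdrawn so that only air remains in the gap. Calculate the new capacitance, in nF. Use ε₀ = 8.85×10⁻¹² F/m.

A = 49.6 × 4.92 cm² = 2.44×10⁻² m².
Initially C₁ = κε₀A/d = 7.36 × 8.85×10⁻¹² × 2.44×10⁻² / 1.18×10⁻⁴ = 1.35×10⁻⁸ F.
C = κε₀A/d scales with κ, so C₂/C₁ = 1/κ = 1/7.36 = 0.136.
C₂ = 0.136 × 1.35×10⁻⁸ = 1.83×10⁻⁹ F.

C ≈ 1.83 nF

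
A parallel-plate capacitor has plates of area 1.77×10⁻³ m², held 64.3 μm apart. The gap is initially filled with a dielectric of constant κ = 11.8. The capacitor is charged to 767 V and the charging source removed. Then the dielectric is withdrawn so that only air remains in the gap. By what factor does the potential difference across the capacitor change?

Isolated ⇒ Q is held fixed.
C₂ = 0.0847 C₁ and V = Q/C, so V₂/V₁ = C₁/C₂ = 11.8.

V₂/V₁ ≈ 11.8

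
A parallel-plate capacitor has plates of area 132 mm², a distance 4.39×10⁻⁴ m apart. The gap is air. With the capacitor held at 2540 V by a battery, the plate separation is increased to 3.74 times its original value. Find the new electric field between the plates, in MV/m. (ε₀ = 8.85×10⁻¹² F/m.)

1.55 MV/m

A = 132 mm² = 1.32×10⁻⁴ m².
Initially C₁ = ε₀A/d = 8.85×10⁻¹² × 1.32×10⁻⁴ / 4.39×10⁻⁴ = 2.66×10⁻¹² F.
E₁ = 5.79×10⁶ V/m.
Battery connected ⇒ V is held fixed. E = V/d, so E₂/E₁ = d₁/d₂ = 0.267.
E₂ = 0.267 × 5.79×10⁶ = 1.55×10⁶ V/m.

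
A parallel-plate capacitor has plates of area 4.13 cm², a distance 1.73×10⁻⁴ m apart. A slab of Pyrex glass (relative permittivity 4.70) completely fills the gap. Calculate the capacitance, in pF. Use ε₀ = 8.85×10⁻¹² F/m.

A = 4.13 cm² = 4.13×10⁻⁴ m².
C = κε₀A/d = 4.70 × 8.85×10⁻¹² × 4.13×10⁻⁴ / 1.73×10⁻⁴ = 9.93×10⁻¹¹ F.

C ≈ 99.3 pF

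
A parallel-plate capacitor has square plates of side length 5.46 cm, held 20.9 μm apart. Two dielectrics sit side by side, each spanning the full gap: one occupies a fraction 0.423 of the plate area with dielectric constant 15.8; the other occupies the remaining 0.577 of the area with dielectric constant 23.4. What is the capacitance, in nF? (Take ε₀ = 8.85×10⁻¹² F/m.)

C ≈ 25.5 nF

A = (5.46 cm)² = 2.98×10⁻³ m².
Side-by-side slabs ⇒ two capacitors in parallel, each spanning the full gap.
C₁ = κ₁ε₀A₁/d = 15.8 × 8.85×10⁻¹² × 1.26×10⁻³ / 2.09×10⁻⁵ = 8.44×10⁻⁹ F.
C₂ = κ₂ε₀A₂/d = 23.4 × 8.85×10⁻¹² × 1.72×10⁻³ / 2.09×10⁻⁵ = 1.70×10⁻⁸ F.
C = C₁ + C₂ = 2.55×10⁻⁸ F.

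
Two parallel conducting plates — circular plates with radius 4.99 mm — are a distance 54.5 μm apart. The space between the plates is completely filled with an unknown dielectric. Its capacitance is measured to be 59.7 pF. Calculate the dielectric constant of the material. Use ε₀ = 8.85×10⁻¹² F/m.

κ ≈ 4.70

A = π(4.99 mm)² = 7.82×10⁻⁵ m².
κ = Cd/(ε₀A) = 5.97×10⁻¹¹ × 5.45×10⁻⁵ / (8.85×10⁻¹² × 7.82×10⁻⁵) = 4.70.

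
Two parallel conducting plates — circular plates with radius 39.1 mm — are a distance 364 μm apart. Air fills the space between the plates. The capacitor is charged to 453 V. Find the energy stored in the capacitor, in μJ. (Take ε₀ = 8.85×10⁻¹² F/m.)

12.0 μJ

A = π(39.1 mm)² = 4.80×10⁻³ m².
C = ε₀A/d = 8.85×10⁻¹² × 4.80×10⁻³ / 3.64×10⁻⁴ = 1.17×10⁻¹⁰ F.
U = ½CV² = ½ × 1.17×10⁻¹⁰ × (453)² = 1.20×10⁻⁵ J.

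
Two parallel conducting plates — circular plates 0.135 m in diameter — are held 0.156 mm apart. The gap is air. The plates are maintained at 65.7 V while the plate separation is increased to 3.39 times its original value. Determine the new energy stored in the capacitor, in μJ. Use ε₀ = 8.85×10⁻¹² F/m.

A = π(0.135/2 m)² = 1.43×10⁻² m².
Initially C₁ = ε₀A/d = 8.85×10⁻¹² × 1.43×10⁻² / 1.56×10⁻⁴ = 8.12×10⁻¹⁰ F.
U₁ = 1.75×10⁻⁶ J.
Battery connected ⇒ V is held fixed. C₂ = 0.295 C₁ and U = ½CV², so U₂/U₁ = C₂/C₁ = 0.295.
U₂ = 0.295 × 1.75×10⁻⁶ = 5.17×10⁻⁷ J.

0.517 μJ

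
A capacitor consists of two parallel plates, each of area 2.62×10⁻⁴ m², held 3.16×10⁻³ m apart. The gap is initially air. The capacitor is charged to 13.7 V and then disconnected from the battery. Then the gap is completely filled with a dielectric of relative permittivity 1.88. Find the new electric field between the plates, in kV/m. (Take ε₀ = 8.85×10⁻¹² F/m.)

2.31 kV/m

Initially C₁ = ε₀A/d = 8.85×10⁻¹² × 2.62×10⁻⁴ / 3.16×10⁻³ = 7.34×10⁻¹³ F.
E₁ = 4.34×10³ V/m.
Isolated ⇒ Q is held fixed. V₂ = Q/C₂ = V₁/1.88; E = V/d, so E₂/E₁ = (V₂/V₁)(d₁/d₂) = 0.532.
E₂ = 0.532 × 4.34×10³ = 2.31×10³ V/m.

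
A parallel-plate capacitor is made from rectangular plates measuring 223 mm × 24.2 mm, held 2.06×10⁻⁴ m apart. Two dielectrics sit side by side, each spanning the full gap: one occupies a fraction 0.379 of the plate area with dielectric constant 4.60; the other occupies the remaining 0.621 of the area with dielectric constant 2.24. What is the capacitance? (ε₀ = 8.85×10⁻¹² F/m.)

0.727 nF

A = 223 × 24.2 mm² = 5.40×10⁻³ m².
Side-by-side slabs ⇒ two capacitors in parallel, each spanning the full gap.
C₁ = κ₁ε₀A₁/d = 4.60 × 8.85×10⁻¹² × 2.05×10⁻³ / 2.06×10⁻⁴ = 4.04×10⁻¹⁰ F.
C₂ = κ₂ε₀A₂/d = 2.24 × 8.85×10⁻¹² × 3.35×10⁻³ / 2.06×10⁻⁴ = 3.23×10⁻¹⁰ F.
C = C₁ + C₂ = 7.27×10⁻¹⁰ F.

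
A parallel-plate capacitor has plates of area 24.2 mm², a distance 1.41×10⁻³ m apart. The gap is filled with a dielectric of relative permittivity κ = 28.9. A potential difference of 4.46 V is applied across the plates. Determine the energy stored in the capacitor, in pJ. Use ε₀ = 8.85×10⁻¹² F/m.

U ≈ 43.7 pJ

A = 24.2 mm² = 2.42×10⁻⁵ m².
C = κε₀A/d = 28.9 × 8.85×10⁻¹² × 2.42×10⁻⁵ / 1.41×10⁻³ = 4.39×10⁻¹² F.
U = ½CV² = ½ × 4.39×10⁻¹² × (4.46)² = 4.37×10⁻¹¹ J.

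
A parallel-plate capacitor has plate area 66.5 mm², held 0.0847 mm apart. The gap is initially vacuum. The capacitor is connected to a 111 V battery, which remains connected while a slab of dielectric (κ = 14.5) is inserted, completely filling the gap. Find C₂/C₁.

C = κε₀A/d scales with κ, so C₂/C₁ = κ = 14.5.

C₂/C₁ ≈ 14.5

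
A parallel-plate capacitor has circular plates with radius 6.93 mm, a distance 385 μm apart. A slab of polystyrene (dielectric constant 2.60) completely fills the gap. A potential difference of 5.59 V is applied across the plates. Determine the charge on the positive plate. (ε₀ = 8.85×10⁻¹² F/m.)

Q ≈ 50.4 pC

A = π(6.93 mm)² = 1.51×10⁻⁴ m².
C = κε₀A/d = 2.60 × 8.85×10⁻¹² × 1.51×10⁻⁴ / 3.85×10⁻⁴ = 9.02×10⁻¹² F.
Q = CV = 9.02×10⁻¹² × 5.59 = 5.04×10⁻¹¹ C.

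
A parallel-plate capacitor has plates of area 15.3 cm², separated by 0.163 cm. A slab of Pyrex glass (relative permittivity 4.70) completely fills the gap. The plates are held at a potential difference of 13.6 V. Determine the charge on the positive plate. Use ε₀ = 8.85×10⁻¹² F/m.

0.531 nC

A = 15.3 cm² = 1.53×10⁻³ m².
C = κε₀A/d = 4.70 × 8.85×10⁻¹² × 1.53×10⁻³ / 1.63×10⁻³ = 3.90×10⁻¹¹ F.
Q = CV = 3.90×10⁻¹¹ × 13.6 = 5.31×10⁻¹⁰ C.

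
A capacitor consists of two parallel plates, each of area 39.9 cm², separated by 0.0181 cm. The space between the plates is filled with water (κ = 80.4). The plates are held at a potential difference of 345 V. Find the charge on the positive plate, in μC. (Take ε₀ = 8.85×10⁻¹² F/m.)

A = 39.9 cm² = 3.99×10⁻³ m².
C = κε₀A/d = 80.4 × 8.85×10⁻¹² × 3.99×10⁻³ / 1.81×10⁻⁴ = 1.57×10⁻⁸ F.
Q = CV = 1.57×10⁻⁸ × 345 = 5.41×10⁻⁶ C.

Q ≈ 5.41 μC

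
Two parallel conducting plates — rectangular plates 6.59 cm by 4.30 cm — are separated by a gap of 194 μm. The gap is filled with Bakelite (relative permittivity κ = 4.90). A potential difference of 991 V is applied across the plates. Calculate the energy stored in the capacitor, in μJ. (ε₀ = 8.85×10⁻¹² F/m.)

U ≈ 311 μJ

A = 6.59 × 4.30 cm² = 2.83×10⁻³ m².
C = κε₀A/d = 4.90 × 8.85×10⁻¹² × 2.83×10⁻³ / 1.94×10⁻⁴ = 6.33×10⁻¹⁰ F.
U = ½CV² = ½ × 6.33×10⁻¹⁰ × (991)² = 3.11×10⁻⁴ J.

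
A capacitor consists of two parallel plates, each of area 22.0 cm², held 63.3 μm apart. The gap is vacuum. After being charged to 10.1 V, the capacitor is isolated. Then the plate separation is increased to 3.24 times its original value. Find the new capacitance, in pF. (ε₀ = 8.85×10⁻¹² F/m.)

A = 22.0 cm² = 2.20×10⁻³ m².
Initially C₁ = ε₀A/d = 8.85×10⁻¹² × 2.20×10⁻³ / 6.33×10⁻⁵ = 3.08×10⁻¹⁰ F.
C = ε₀A/d scales as 1/d, so C₂/C₁ = d₁/d₂ = 1/3.24 = 0.309.
C₂ = 0.309 × 3.08×10⁻¹⁰ = 9.49×10⁻¹¹ F.

C ≈ 94.9 pF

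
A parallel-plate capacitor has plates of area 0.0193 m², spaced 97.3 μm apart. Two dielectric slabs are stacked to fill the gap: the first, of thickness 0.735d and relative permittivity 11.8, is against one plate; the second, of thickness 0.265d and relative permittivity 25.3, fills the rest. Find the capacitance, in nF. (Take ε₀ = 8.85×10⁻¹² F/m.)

C ≈ 24.1 nF

Stacked slabs ⇒ two capacitors in series, each with the full plate area.
C₁ = κ₁ε₀A/d₁ = 11.8 × 8.85×10⁻¹² × 1.93×10⁻² / 7.15×10⁻⁵ = 2.82×10⁻⁸ F.
C₂ = κ₂ε₀A/d₂ = 25.3 × 8.85×10⁻¹² × 1.93×10⁻² / 2.58×10⁻⁵ = 1.68×10⁻⁷ F.
C = (1/C₁ + 1/C₂)⁻¹ = 2.41×10⁻⁸ F.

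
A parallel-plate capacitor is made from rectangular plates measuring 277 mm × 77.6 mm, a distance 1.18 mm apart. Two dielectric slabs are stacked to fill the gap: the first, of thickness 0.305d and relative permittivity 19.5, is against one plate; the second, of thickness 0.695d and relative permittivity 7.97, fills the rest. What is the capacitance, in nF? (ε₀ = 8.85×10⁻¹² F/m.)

A = 277 × 77.6 mm² = 2.15×10⁻² m².
Stacked slabs ⇒ two capacitors in series, each with the full plate area.
C₁ = κ₁ε₀A/d₁ = 19.5 × 8.85×10⁻¹² × 2.15×10⁻² / 3.60×10⁻⁴ = 1.03×10⁻⁸ F.
C₂ = κ₂ε₀A/d₂ = 7.97 × 8.85×10⁻¹² × 2.15×10⁻² / 8.20×10⁻⁴ = 1.85×10⁻⁹ F.
C = (1/C₁ + 1/C₂)⁻¹ = 1.57×10⁻⁹ F.

C ≈ 1.57 nF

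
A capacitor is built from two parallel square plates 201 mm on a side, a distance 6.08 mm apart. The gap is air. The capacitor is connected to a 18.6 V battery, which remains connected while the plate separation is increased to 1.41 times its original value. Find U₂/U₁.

0.709

Battery connected ⇒ V is held fixed.
C₂ = 0.709 C₁ and U = ½CV², so U₂/U₁ = C₂/C₁ = 0.709.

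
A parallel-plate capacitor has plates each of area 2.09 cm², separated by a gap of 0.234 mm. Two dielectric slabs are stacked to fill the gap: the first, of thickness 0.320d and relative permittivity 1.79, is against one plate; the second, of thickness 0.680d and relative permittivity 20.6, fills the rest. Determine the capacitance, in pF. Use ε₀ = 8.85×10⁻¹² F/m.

A = 2.09 cm² = 2.09×10⁻⁴ m².
Stacked slabs ⇒ two capacitors in series, each with the full plate area.
C₁ = κ₁ε₀A/d₁ = 1.79 × 8.85×10⁻¹² × 2.09×10⁻⁴ / 7.49×10⁻⁵ = 4.42×10⁻¹¹ F.
C₂ = κ₂ε₀A/d₂ = 20.6 × 8.85×10⁻¹² × 2.09×10⁻⁴ / 1.59×10⁻⁴ = 2.39×10⁻¹⁰ F.
C = (1/C₁ + 1/C₂)⁻¹ = 3.73×10⁻¹¹ F.

37.3 pF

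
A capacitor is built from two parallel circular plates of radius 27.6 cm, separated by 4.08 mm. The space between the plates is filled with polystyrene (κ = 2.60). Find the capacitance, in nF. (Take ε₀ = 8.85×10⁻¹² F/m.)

A = π(27.6 cm)² = 0.239 m².
C = κε₀A/d = 2.60 × 8.85×10⁻¹² × 0.239 / 4.08×10⁻³ = 1.35×10⁻⁹ F.

1.35 nF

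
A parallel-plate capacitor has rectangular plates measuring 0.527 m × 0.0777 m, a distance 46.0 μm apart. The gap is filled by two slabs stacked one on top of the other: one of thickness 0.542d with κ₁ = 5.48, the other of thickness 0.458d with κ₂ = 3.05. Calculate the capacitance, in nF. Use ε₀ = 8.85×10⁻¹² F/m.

31.6 nF

A = 0.527 × 0.0777 m² = 4.09×10⁻² m².
Stacked slabs ⇒ two capacitors in series, each with the full plate area.
C₁ = κ₁ε₀A/d₁ = 5.48 × 8.85×10⁻¹² × 4.09×10⁻² / 2.49×10⁻⁵ = 7.97×10⁻⁸ F.
C₂ = κ₂ε₀A/d₂ = 3.05 × 8.85×10⁻¹² × 4.09×10⁻² / 2.11×10⁻⁵ = 5.25×10⁻⁸ F.
C = (1/C₁ + 1/C₂)⁻¹ = 3.16×10⁻⁸ F.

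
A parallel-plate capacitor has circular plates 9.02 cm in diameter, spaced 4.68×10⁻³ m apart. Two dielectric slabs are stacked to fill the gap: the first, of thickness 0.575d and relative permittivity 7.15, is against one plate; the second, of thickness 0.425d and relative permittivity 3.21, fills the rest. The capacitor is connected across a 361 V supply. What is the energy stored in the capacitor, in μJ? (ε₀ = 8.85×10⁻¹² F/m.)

U ≈ 3.70 μJ

A = π(9.02/2 cm)² = 6.39×10⁻³ m².
Stacked slabs ⇒ two capacitors in series, each with the full plate area.
C₁ = κ₁ε₀A/d₁ = 7.15 × 8.85×10⁻¹² × 6.39×10⁻³ / 2.69×10⁻³ = 1.50×10⁻¹⁰ F.
C₂ = κ₂ε₀A/d₂ = 3.21 × 8.85×10⁻¹² × 6.39×10⁻³ / 1.99×10⁻³ = 9.13×10⁻¹¹ F.
C = (1/C₁ + 1/C₂)⁻¹ = 5.68×10⁻¹¹ F.
U = ½CV² = ½ × 5.68×10⁻¹¹ × (361)² = 3.70×10⁻⁶ J.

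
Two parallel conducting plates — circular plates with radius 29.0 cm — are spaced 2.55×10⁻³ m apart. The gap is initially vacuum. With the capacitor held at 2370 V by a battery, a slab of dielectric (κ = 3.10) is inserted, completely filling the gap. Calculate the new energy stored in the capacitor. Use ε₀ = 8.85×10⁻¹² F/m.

A = π(29.0 cm)² = 0.264 m².
Initially C₁ = ε₀A/d = 8.85×10⁻¹² × 0.264 / 2.55×10⁻³ = 9.17×10⁻¹⁰ F.
U₁ = 2.58×10⁻³ J.
Battery connected ⇒ V is held fixed. C₂ = 3.10 C₁ and U = ½CV², so U₂/U₁ = C₂/C₁ = 3.10.
U₂ = 3.10 × 2.58×10⁻³ = 7.98×10⁻³ J.

7.98 mJ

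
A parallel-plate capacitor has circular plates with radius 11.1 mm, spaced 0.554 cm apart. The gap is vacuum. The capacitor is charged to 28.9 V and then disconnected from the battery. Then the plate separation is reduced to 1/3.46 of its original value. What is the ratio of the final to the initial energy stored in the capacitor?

0.289

Isolated ⇒ Q is held fixed.
C₂ = 3.46 C₁ and U = Q²/(2C), so U₂/U₁ = C₁/C₂ = 0.289.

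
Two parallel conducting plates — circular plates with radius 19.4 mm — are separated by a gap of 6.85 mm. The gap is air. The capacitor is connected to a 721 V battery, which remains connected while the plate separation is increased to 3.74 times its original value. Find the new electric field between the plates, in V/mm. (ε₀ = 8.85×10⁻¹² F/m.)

28.1 V/mm

A = π(19.4 mm)² = 1.18×10⁻³ m².
Initially C₁ = ε₀A/d = 8.85×10⁻¹² × 1.18×10⁻³ / 6.85×10⁻³ = 1.53×10⁻¹² F.
E₁ = 1.05×10⁵ V/m.
Battery connected ⇒ V is held fixed. E = V/d, so E₂/E₁ = d₁/d₂ = 0.267.
E₂ = 0.267 × 1.05×10⁵ = 2.81×10⁴ V/m.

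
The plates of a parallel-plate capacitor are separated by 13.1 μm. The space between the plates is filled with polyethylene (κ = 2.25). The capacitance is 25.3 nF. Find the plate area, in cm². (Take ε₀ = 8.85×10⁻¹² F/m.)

166 cm²

A = Cd/(κε₀) = 2.53×10⁻⁸ × 1.31×10⁻⁵ / (2.25 × 8.85×10⁻¹²) = 1.66×10⁻² m².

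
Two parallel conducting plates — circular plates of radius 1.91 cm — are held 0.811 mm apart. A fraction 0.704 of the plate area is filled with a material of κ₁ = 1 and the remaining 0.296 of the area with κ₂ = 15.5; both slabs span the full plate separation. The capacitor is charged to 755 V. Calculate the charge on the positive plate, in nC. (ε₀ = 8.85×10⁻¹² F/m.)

A = π(1.91 cm)² = 1.15×10⁻³ m².
Side-by-side slabs ⇒ two capacitors in parallel, each spanning the full gap.
C₁ = κ₁ε₀A₁/d = 1.00 × 8.85×10⁻¹² × 8.07×10⁻⁴ / 8.11×10⁻⁴ = 8.80×10⁻¹² F.
C₂ = κ₂ε₀A₂/d = 15.5 × 8.85×10⁻¹² × 3.39×10⁻⁴ / 8.11×10⁻⁴ = 5.74×10⁻¹¹ F.
C = C₁ + C₂ = 6.62×10⁻¹¹ F.
Q = CV = 6.62×10⁻¹¹ × 755 = 5.00×10⁻⁸ C.

Q ≈ 50.0 nC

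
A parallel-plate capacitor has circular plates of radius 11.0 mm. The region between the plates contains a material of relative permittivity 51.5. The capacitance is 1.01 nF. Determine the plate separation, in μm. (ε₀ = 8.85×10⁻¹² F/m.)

172 μm

A = π(11.0 mm)² = 3.80×10⁻⁴ m².
d = κε₀A/C = 51.5 × 8.85×10⁻¹² × 3.80×10⁻⁴ / 1.01×10⁻⁹ = 1.72×10⁻⁴ m.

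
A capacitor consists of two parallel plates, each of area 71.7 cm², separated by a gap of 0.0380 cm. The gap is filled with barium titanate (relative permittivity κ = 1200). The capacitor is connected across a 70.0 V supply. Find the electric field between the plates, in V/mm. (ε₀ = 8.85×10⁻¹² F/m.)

E = V/d = 70.0 / 3.80×10⁻⁴ = 1.84×10⁵ V/m.

E ≈ 184 V/mm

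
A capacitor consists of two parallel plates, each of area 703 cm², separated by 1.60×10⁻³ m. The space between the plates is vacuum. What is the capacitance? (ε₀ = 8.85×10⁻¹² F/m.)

A = 703 cm² = 7.03×10⁻² m².
C = ε₀A/d = 8.85×10⁻¹² × 7.03×10⁻² / 1.60×10⁻³ = 3.89×10⁻¹⁰ F.

389 pF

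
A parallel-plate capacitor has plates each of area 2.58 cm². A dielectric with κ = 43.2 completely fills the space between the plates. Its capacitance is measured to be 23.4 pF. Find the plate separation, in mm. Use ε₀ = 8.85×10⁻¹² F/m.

4.22 mm

A = 2.58 cm² = 2.58×10⁻⁴ m².
d = κε₀A/C = 43.2 × 8.85×10⁻¹² × 2.58×10⁻⁴ / 2.34×10⁻¹¹ = 4.22×10⁻³ m.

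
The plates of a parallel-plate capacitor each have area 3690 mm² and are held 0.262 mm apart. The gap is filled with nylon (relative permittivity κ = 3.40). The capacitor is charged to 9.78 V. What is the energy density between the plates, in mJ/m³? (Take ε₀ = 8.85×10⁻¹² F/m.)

u ≈ 21.0 mJ/m³

E = V/d = 9.78 / 2.62×10⁻⁴ = 3.73×10⁴ V/m.
u = ½κε₀E² = ½ × 3.40 × 8.85×10⁻¹² × (3.73×10⁴)² = 2.10×10⁻² J/m³.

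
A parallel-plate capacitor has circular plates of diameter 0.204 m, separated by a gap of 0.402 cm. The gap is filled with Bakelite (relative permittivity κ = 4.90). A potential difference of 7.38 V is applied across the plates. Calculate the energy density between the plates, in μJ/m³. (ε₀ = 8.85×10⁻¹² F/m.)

u ≈ 73.1 μJ/m³

E = V/d = 7.38 / 4.02×10⁻³ = 1.84×10³ V/m.
u = ½κε₀E² = ½ × 4.90 × 8.85×10⁻¹² × (1.84×10³)² = 7.31×10⁻⁵ J/m³.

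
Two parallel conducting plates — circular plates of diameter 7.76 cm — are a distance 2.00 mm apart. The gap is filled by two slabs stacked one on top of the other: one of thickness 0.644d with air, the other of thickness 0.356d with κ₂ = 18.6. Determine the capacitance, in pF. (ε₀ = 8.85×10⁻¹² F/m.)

C ≈ 31.6 pF

A = π(7.76/2 cm)² = 4.73×10⁻³ m².
Stacked slabs ⇒ two capacitors in series, each with the full plate area.
C₁ = κ₁ε₀A/d₁ = 1.00 × 8.85×10⁻¹² × 4.73×10⁻³ / 1.29×10⁻³ = 3.25×10⁻¹¹ F.
C₂ = κ₂ε₀A/d₂ = 18.6 × 8.85×10⁻¹² × 4.73×10⁻³ / 7.12×10⁻⁴ = 1.09×10⁻⁹ F.
C = (1/C₁ + 1/C₂)⁻¹ = 3.16×10⁻¹¹ F.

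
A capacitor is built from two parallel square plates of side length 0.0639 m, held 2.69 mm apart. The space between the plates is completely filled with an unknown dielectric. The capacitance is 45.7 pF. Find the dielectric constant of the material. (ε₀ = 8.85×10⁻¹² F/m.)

A = (0.0639 m)² = 4.08×10⁻³ m².
κ = Cd/(ε₀A) = 4.57×10⁻¹¹ × 2.69×10⁻³ / (8.85×10⁻¹² × 4.08×10⁻³) = 3.40.

3.40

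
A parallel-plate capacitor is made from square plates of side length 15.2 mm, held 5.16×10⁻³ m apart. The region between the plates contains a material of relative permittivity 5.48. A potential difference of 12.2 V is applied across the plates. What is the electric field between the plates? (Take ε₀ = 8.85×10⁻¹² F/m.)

E = V/d = 12.2 / 5.16×10⁻³ = 2.36×10³ V/m.

E ≈ 2.36 kV/m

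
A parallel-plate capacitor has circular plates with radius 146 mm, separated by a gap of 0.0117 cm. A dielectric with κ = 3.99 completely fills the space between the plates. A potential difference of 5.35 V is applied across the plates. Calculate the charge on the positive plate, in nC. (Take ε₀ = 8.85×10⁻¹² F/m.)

A = π(146 mm)² = 6.70×10⁻² m².
C = κε₀A/d = 3.99 × 8.85×10⁻¹² × 6.70×10⁻² / 1.17×10⁻⁴ = 2.02×10⁻⁸ F.
Q = CV = 2.02×10⁻⁸ × 5.35 = 1.08×10⁻⁷ C.

Q ≈ 108 nC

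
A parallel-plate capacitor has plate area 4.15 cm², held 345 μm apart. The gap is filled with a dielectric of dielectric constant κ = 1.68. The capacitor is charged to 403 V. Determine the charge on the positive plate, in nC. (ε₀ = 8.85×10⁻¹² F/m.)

Q ≈ 7.21 nC

A = 4.15 cm² = 4.15×10⁻⁴ m².
C = κε₀A/d = 1.68 × 8.85×10⁻¹² × 4.15×10⁻⁴ / 3.45×10⁻⁴ = 1.79×10⁻¹¹ F.
Q = CV = 1.79×10⁻¹¹ × 403 = 7.21×10⁻⁹ C.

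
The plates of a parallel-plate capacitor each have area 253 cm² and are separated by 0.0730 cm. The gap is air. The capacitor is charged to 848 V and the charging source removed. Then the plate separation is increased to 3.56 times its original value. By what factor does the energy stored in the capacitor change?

Isolated ⇒ Q is held fixed.
C₂ = 0.281 C₁ and U = Q²/(2C), so U₂/U₁ = C₁/C₂ = 3.56.

3.56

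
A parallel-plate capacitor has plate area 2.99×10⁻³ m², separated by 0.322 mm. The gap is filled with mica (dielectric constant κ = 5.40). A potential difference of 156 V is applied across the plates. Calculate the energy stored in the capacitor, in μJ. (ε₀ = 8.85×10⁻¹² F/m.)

C = κε₀A/d = 5.40 × 8.85×10⁻¹² × 2.99×10⁻³ / 3.22×10⁻⁴ = 4.44×10⁻¹⁰ F.
U = ½CV² = ½ × 4.44×10⁻¹⁰ × (156)² = 5.40×10⁻⁶ J.

5.40 μJ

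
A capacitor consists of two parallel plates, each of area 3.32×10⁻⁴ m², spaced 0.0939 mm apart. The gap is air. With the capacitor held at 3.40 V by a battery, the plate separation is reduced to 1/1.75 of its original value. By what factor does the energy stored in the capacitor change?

U₂/U₁ ≈ 1.75

Battery connected ⇒ V is held fixed.
C₂ = 1.75 C₁ and U = ½CV², so U₂/U₁ = C₂/C₁ = 1.75.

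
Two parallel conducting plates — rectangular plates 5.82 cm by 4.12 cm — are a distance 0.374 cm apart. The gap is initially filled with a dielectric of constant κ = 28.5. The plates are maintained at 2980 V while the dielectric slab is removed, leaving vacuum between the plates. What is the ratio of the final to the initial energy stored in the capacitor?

Battery connected ⇒ V is held fixed.
C₂ = 0.0351 C₁ and U = ½CV², so U₂/U₁ = C₂/C₁ = 0.0351.

U₂/U₁ ≈ 0.0351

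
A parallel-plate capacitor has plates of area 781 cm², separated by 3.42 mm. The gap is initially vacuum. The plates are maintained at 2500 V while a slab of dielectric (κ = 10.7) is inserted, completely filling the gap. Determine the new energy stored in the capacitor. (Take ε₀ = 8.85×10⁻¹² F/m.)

A = 781 cm² = 7.81×10⁻² m².
Initially C₁ = ε₀A/d = 8.85×10⁻¹² × 7.81×10⁻² / 3.42×10⁻³ = 2.02×10⁻¹⁰ F.
U₁ = 6.32×10⁻⁴ J.
Battery connected ⇒ V is held fixed. C₂ = 10.7 C₁ and U = ½CV², so U₂/U₁ = C₂/C₁ = 10.7.
U₂ = 10.7 × 6.32×10⁻⁴ = 6.76×10⁻³ J.

U ≈ 6.76 mJ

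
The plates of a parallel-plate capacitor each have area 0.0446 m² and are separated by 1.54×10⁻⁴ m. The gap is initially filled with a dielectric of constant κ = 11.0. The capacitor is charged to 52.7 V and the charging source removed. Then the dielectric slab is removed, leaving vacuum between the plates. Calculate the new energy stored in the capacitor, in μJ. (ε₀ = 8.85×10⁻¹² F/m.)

431 μJ

Initially C₁ = κε₀A/d = 11.0 × 8.85×10⁻¹² × 4.46×10⁻² / 1.54×10⁻⁴ = 2.82×10⁻⁸ F.
U₁ = 3.92×10⁻⁵ J.
Isolated ⇒ Q is held fixed. C₂ = 0.0909 C₁ and U = Q²/(2C), so U₂/U₁ = C₁/C₂ = 11.0.
U₂ = 11.0 × 3.92×10⁻⁵ = 4.31×10⁻⁴ J.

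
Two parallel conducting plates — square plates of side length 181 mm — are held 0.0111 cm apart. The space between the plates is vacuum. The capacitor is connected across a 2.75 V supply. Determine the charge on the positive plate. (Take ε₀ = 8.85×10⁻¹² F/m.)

Q ≈ 7.18 nC

A = (181 mm)² = 3.28×10⁻² m².
C = ε₀A/d = 8.85×10⁻¹² × 3.28×10⁻² / 1.11×10⁻⁴ = 2.61×10⁻⁹ F.
Q = CV = 2.61×10⁻⁹ × 2.75 = 7.18×10⁻⁹ C.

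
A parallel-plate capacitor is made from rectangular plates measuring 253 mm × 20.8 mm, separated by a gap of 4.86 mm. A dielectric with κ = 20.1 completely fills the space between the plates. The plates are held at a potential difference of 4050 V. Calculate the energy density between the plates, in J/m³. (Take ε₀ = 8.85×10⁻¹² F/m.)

E = V/d = 4050 / 4.86×10⁻³ = 8.33×10⁵ V/m.
u = ½κε₀E² = ½ × 20.1 × 8.85×10⁻¹² × (8.33×10⁵)² = 61.8 J/m³.

u ≈ 61.8 J/m³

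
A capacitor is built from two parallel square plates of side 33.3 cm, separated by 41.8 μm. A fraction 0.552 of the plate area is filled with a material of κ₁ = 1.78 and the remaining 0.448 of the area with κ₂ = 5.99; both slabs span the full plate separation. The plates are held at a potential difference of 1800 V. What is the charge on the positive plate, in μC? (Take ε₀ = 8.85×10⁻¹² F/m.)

A = (33.3 cm)² = 0.111 m².
Side-by-side slabs ⇒ two capacitors in parallel, each spanning the full gap.
C₁ = κ₁ε₀A₁/d = 1.78 × 8.85×10⁻¹² × 6.12×10⁻² / 4.18×10⁻⁵ = 2.31×10⁻⁸ F.
C₂ = κ₂ε₀A₂/d = 5.99 × 8.85×10⁻¹² × 4.97×10⁻² / 4.18×10⁻⁵ = 6.30×10⁻⁸ F.
C = C₁ + C₂ = 8.61×10⁻⁸ F.
Q = CV = 8.61×10⁻⁸ × 1800 = 1.55×10⁻⁴ C.

Q ≈ 155 μC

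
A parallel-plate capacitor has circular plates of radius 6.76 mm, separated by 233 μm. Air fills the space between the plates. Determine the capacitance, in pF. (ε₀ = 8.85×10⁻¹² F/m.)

C ≈ 5.45 pF

A = π(6.76 mm)² = 1.44×10⁻⁴ m².
C = ε₀A/d = 8.85×10⁻¹² × 1.44×10⁻⁴ / 2.33×10⁻⁴ = 5.45×10⁻¹² F.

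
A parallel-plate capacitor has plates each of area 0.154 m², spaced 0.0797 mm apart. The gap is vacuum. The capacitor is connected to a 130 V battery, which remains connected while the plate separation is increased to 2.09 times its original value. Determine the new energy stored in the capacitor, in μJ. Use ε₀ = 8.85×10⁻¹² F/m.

Initially C₁ = ε₀A/d = 8.85×10⁻¹² × 0.154 / 7.97×10⁻⁵ = 1.71×10⁻⁸ F.
U₁ = 1.44×10⁻⁴ J.
Battery connected ⇒ V is held fixed. C₂ = 0.478 C₁ and U = ½CV², so U₂/U₁ = C₂/C₁ = 0.478.
U₂ = 0.478 × 1.44×10⁻⁴ = 6.91×10⁻⁵ J.

U ≈ 69.1 μJ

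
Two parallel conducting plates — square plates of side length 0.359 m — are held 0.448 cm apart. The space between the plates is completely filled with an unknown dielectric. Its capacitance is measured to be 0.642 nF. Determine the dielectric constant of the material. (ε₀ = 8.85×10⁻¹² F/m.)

κ ≈ 2.52

A = (0.359 m)² = 0.129 m².
κ = Cd/(ε₀A) = 6.42×10⁻¹⁰ × 4.48×10⁻³ / (8.85×10⁻¹² × 0.129) = 2.52.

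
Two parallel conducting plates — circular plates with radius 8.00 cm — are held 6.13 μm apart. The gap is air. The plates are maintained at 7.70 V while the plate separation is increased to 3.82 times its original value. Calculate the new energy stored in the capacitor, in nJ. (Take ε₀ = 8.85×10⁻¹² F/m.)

U ≈ 225 nJ

A = π(8.00 cm)² = 2.01×10⁻² m².
Initially C₁ = ε₀A/d = 8.85×10⁻¹² × 2.01×10⁻² / 6.13×10⁻⁶ = 2.90×10⁻⁸ F.
U₁ = 8.61×10⁻⁷ J.
Battery connected ⇒ V is held fixed. C₂ = 0.262 C₁ and U = ½CV², so U₂/U₁ = C₂/C₁ = 0.262.
U₂ = 0.262 × 8.61×10⁻⁷ = 2.25×10⁻⁷ J.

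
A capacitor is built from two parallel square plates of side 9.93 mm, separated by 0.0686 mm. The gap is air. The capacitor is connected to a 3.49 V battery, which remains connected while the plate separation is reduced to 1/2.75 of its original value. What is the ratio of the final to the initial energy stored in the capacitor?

U₂/U₁ ≈ 2.75

Battery connected ⇒ V is held fixed.
C₂ = 2.75 C₁ and U = ½CV², so U₂/U₁ = C₂/C₁ = 2.75.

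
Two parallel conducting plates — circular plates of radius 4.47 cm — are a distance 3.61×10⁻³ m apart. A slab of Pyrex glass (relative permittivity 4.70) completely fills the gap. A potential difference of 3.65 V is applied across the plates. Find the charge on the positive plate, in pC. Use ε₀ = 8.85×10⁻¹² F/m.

A = π(4.47 cm)² = 6.28×10⁻³ m².
C = κε₀A/d = 4.70 × 8.85×10⁻¹² × 6.28×10⁻³ / 3.61×10⁻³ = 7.23×10⁻¹¹ F.
Q = CV = 7.23×10⁻¹¹ × 3.65 = 2.64×10⁻¹⁰ C.

Q ≈ 264 pC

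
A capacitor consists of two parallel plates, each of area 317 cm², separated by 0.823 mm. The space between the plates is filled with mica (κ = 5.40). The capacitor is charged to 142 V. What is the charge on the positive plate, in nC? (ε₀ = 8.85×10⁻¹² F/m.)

261 nC

A = 317 cm² = 3.17×10⁻² m².
C = κε₀A/d = 5.40 × 8.85×10⁻¹² × 3.17×10⁻² / 8.23×10⁻⁴ = 1.84×10⁻⁹ F.
Q = CV = 1.84×10⁻⁹ × 142 = 2.61×10⁻⁷ C.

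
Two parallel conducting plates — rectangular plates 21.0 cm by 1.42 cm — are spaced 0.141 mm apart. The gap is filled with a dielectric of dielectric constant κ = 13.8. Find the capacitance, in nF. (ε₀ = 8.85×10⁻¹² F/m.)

2.58 nF

A = 21.0 × 1.42 cm² = 2.98×10⁻³ m².
C = κε₀A/d = 13.8 × 8.85×10⁻¹² × 2.98×10⁻³ / 1.41×10⁻⁴ = 2.58×10⁻⁹ F.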